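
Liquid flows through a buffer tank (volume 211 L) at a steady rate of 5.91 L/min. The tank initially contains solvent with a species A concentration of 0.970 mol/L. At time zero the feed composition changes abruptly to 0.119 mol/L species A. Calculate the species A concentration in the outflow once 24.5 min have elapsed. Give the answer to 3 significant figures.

Transient balance on the dissolved component: V dC/dt = Q(C_in − C).
Rewrite as dC/dt + C/τ = C_in/τ, τ = V/Q = 35.702 min.
Integrating: C(t) = C_in + (C₀ − C_in) e^(−t/τ).
C(24.5) = 0.119 + (0.970 − 0.119)·e^(−24.5/35.702) = 0.119 + (0.85100)·0.50347 = 0.54745 mol/L.

0.547 mol/L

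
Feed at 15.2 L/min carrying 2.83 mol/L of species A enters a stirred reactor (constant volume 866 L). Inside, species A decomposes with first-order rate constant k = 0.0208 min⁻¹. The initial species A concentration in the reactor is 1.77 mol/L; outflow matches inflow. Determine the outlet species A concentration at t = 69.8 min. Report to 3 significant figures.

Species balance: V dC/dt = Q C_in − Q C − k V C.
This is linear with rate a = Q/V + k = 0.038352 min⁻¹.
C_ss = Q C_in/(Q + kV) = 1.2952 mol/L; C(t) = C_ss + (C₀ − C_ss) e^(−a t).
C(69.8) = 1.2952 + (0.47484)·e^(−0.038352·69.8) = 1.2952 + (0.47484)·0.068771 = 1.3278 mol/L.

1.33 mol/L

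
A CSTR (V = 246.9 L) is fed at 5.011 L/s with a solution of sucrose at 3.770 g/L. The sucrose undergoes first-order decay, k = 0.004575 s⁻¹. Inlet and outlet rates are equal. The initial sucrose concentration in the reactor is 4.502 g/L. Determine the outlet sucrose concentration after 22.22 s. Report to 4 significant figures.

Accumulation = in − out − consumed: V dC/dt = Q C_in − Q C − k V C.
This is linear with rate a = Q/V + k = 0.0248707 s⁻¹.
C_ss = Q C_in/(Q + kV) = 3.07650 g/L; C(t) = C_ss + (C₀ − C_ss) e^(−a t).
C(22.22) = 3.07650 + (1.42550)·e^(−0.0248707·22.22) = 3.07650 + (1.42550)·0.575437 = 3.89679 g/L.

3.897 g/L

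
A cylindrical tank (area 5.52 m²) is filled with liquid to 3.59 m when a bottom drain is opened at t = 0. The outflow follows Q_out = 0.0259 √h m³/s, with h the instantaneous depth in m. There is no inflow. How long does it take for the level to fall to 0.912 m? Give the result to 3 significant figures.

Mass balance (ρ constant): A dh/dt = −0.0259 √h.
This is separable: 2 d(√h)/dt = −0.0259/A, so √h = √h₀ − (0.0259/(2A)) t.
t = 2A(√h₀ − √h)/0.0259 = 2·5.52·(√3.59 − √0.912)/0.0259
  = 11.040 × (1.8947 − 0.95499) / 0.0259 = 400.57 s.

401 s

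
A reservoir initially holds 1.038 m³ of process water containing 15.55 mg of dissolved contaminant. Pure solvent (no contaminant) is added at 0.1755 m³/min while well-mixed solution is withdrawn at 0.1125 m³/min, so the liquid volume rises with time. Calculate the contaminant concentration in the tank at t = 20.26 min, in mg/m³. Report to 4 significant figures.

Total volume: dV/dt = Q_in − Q_out = 0.0630000 m³/min, so V(t) = 1.038 + 0.0630000 t and V(20.26) = 2.31438 m³.
Solute balance: dm/dt = 0 − Q_out C = −Q_out m/V(t).
Separate: dm/m = −Q_out dt/V(t) ⇒ ln(m/m₀) = −(Q_out/(Q_in−Q_out)) ln(V/V₀).
m = m₀ (V₀/V)^(Q_out/(Q_in−Q_out)) = 15.55 × (1.038/2.31438)^(1.78571) = 3.71431 mg.
C = m/V = 3.71431/2.31438 = 1.60488 mg/m³.

1.605 mg/m³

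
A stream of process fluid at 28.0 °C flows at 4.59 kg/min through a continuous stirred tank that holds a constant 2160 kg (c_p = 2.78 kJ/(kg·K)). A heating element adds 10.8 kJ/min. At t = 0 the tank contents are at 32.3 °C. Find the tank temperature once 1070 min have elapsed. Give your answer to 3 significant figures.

29.2 °C

Heat balance on the well-mixed liquid: M c_p dT/dt = ṁ c_p (T_in − T) + 10.8.
Rearrange: dT/dt = (T_ss − T)/τ with τ = M/ṁ = 470.59 min and T_ss = T_in + Q̇/(ṁ c_p) = 28.846 °C.
Solution: T(t) = T_ss + (T₀ − T_ss) e^(−t/τ).
T(1070) = 28.846 + (3.4536)·e^(−1070/470.59) = 28.846 + (3.4536)·0.10293 = 29.202 °C.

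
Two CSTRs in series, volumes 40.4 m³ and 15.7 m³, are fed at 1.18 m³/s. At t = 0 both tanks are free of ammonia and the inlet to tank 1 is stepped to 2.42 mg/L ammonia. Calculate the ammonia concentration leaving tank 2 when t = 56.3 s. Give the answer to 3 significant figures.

Species balance on tank i: dCᵢ/dt = (Cᵢ₋₁ − Cᵢ)/τᵢ with τᵢ = Vᵢ/Q.
τ₁ = 40.4/1.18 = 34.237 s; τ₂ = 15.7/1.18 = 13.305 s.
Solving the cascade with C₁(0)=C₂(0)=0 gives C₂(t) = C_in[1 − (τ₁ e^(−t/τ₁) − τ₂ e^(−t/τ₂))/(τ₁ − τ₂)].
At t = 56.3: e^(−t/τ₁) = 0.19313, e^(−t/τ₂) = 0.014531.
C₂ = 2.42·[1 − (34.237·0.19313 − 13.305·0.014531)/(20.932)] = 2.42·0.69335 = 1.6779 mg/L.

1.68 mg/L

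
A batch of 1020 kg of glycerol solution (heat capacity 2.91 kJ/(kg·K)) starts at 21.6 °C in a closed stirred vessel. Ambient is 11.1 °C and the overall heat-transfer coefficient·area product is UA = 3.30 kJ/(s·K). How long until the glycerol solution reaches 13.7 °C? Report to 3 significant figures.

1260 s

Lumped-capacitance energy balance: M c_p dT/dt = UA(T_amb − T).
τ = M c_p/UA = 899.45 s; T_ss = T_amb = 11.100 °C.
T(t) = T_ss + (T₀ − T_ss)e^(−t/τ); set T = 13.7:
t = −τ ln[(T − T_ss)/(T₀ − T_ss)] = −899.45 · ln(0.24762) = 1255.5 s.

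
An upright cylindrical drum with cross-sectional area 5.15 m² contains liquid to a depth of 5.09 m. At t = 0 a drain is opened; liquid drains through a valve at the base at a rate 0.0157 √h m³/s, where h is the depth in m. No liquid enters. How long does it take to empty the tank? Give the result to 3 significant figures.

A dh/dt = −Q_out = −0.0157 √h.
This is separable: 2 d(√h)/dt = −0.0157/A, so √h = √h₀ − (0.0157/(2A)) t.
Tank is empty when √h = 0: t_empty = 2A√h₀/0.0157.
t_empty = 2·5.15·√5.09/0.0157 = 10.300·2.2561/0.0157 = 1480.1 s.

1480 s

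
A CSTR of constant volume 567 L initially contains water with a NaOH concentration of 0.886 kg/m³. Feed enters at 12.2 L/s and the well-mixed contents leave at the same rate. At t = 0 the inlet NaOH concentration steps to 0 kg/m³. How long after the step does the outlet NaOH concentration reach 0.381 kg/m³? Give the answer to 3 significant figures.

39.2 s

Accumulation = in − out for the solute gives V dC/dt = Q(C_in − C), so τ = V/Q = 46.475 s.
C(t) = C_in + (C₀ − C_in) e^(−t/τ). Set C = 0.381 and solve for t:
e^(−t/τ) = (C − C_in)/(C₀ − C_in) = (0.381 − 0)/(0.886 − 0) = 0.43002
t = −τ ln(…) = 46.475 × 0.84392 = 39.221 s.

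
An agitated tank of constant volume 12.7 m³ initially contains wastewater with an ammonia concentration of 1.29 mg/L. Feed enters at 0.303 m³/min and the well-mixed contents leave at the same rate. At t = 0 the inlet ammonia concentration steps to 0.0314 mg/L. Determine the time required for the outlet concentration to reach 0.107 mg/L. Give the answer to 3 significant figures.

118 min

Species balance: V dC/dt = Q(C_in − C) ⇒ τ = V/Q = 41.914 min.
C(t) = C_in + (C₀ − C_in) e^(−t/τ). Set C = 0.107 and solve for t:
e^(−t/τ) = (C − C_in)/(C₀ − C_in) = (0.107 − 0.0314)/(1.29 − 0.0314) = 0.060067
t = −τ ln(…) = 41.914 × 2.8123 = 117.88 min.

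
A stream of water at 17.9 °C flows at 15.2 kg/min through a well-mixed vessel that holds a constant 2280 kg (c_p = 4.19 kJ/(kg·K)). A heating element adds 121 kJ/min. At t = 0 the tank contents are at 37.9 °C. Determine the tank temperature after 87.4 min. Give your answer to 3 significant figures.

Unsteady energy balance on the tank contents: M c_p dT/dt = ṁ c_p (T_in − T) + 121.
τ = M/ṁ = 150.00 min; T_ss = T_in + Q̇/(ṁ c_p) = 17.9 + 121/(15.2·4.19) = 19.800 °C.
T approaches T_ss exponentially: T(t) = T_ss + (T₀ − T_ss) e^(−t/τ).
T(87.4) = 19.800 + (18.100)·e^(−87.4/150.00) = 19.800 + (18.100)·0.55841 = 29.907 °C.

29.9 °C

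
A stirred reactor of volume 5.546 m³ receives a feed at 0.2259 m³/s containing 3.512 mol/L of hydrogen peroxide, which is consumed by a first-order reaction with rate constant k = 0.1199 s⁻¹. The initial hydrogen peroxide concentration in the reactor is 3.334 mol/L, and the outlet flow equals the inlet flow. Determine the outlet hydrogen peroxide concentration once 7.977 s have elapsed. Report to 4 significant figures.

1.569 mol/L

Species balance: V dC/dt = Q C_in − Q C − k V C.
dC/dt = (Q/V) C_in − (Q/V + k) C; effective rate a = Q/V + k = 0.0407321 + 0.1199 = 0.160632 s⁻¹.
C_ss = Q C_in/(Q + kV) = 0.890551 mol/L; C(t) = C_ss + (C₀ − C_ss) e^(−a t).
C(7.977) = 0.890551 + (2.44345)·e^(−0.160632·7.977) = 0.890551 + (2.44345)·0.277659 = 1.56900 mol/L.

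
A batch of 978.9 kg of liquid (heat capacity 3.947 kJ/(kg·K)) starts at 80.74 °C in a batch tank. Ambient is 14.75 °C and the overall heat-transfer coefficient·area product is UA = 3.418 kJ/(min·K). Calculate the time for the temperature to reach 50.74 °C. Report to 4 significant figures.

M c_p dT/dt = −UA(T − T_amb).
τ = M c_p/UA = 1130.40 min; T_ss = T_amb = 14.7500 °C.
T(t) = T_ss + (T₀ − T_ss)e^(−t/τ); set T = 50.74:
t = −τ ln[(T − T_ss)/(T₀ − T_ss)] = −1130.40 · ln(0.545386) = 685.321 min.

685.3 min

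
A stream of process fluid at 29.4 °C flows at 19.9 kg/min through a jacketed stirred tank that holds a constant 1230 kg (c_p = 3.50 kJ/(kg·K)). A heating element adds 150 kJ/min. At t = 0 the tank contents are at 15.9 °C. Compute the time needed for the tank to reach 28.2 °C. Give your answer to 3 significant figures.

First-law balance (no shaft work): M c_p dT/dt = ṁ c_p (T_in − T) + 150.
τ = M/ṁ = 61.809 min; T_ss = T_in + Q̇/(ṁ c_p) = 31.554 °C.
T(t) = T_ss + (T₀ − T_ss) e^(−t/τ). Set T = 28.2:
e^(−t/τ) = (28.2 − 31.554)/(15.9 − 31.554) = 0.21424
t = −61.809 · ln(0.21424) = 95.227 min.

95.2 min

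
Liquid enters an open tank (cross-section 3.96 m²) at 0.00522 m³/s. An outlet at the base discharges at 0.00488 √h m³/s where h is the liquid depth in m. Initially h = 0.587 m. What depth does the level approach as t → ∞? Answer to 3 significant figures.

1.14 m

Level balance: A dh/dt = 0.00522 − 0.00488 √h. Setting dh/dt = 0:
Q_in = 0.00488 √h_ss ⇒ √h_ss = 0.00522/0.00488 = 1.0697.
h_ss = 1.0697² = 1.1442 m. (Since h₀ = 0.587 m < h_ss, the level will rise toward this value.)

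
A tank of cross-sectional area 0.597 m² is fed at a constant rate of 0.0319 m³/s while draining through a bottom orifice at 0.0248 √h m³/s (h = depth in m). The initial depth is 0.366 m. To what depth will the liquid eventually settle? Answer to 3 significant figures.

1.65 m

Mass balance (ρ constant): A dh/dt = Q_in − 0.0248 √h. At steady state dh/dt = 0:
Q_in = 0.0248 √h_ss ⇒ √h_ss = 0.0319/0.0248 = 1.2863.
h_ss = 1.2863² = 1.6545 m. (Since h₀ = 0.366 m < h_ss, the level will rise toward this value.)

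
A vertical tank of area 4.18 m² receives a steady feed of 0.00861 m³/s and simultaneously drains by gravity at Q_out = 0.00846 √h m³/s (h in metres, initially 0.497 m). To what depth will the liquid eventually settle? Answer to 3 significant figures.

Level balance: A dh/dt = 0.00861 − 0.00846 √h. Setting dh/dt = 0:
Q_in = 0.00846 √h_ss ⇒ √h_ss = 0.00861/0.00846 = 1.0177.
h_ss = 1.0177² = 1.0358 m. (Since h₀ = 0.497 m < h_ss, the level will rise toward this value.)

1.04 m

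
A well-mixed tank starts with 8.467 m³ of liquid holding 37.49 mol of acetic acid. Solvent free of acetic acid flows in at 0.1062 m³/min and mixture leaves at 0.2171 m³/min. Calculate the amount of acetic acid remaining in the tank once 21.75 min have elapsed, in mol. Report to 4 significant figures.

19.45 mol

Let m(t) be the amount of acetic acid. Volume: V(t) = V₀ + (Q_in − Q_out) t = 8.467 − 0.110900 t; V(21.75) = 6.05493 m³.
No acetic acid enters, so dm/dt = −Q_out · (m/V).
Separate: dm/m = −Q_out dt/V(t) ⇒ ln(m/m₀) = −(Q_out/(Q_in−Q_out)) ln(V/V₀).
m = m₀ (V₀/V)^(Q_out/(Q_in−Q_out)) = 37.49 × (8.467/6.05493)^(-1.95762) = 19.4467 mol.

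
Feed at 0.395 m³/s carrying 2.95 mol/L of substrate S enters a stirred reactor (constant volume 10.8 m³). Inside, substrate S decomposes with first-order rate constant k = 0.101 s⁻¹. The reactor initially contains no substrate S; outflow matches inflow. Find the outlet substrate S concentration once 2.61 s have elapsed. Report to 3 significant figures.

V dC/dt = Q(C_in − C) − k V C.
dC/dt = (Q/V) C_in − (Q/V + k) C; effective rate a = Q/V + k = 0.036574 + 0.101 = 0.13757 s⁻¹.
C_ss = Q C_in/(Q + kV) = 0.78426 mol/L; C(t) = C_ss + (C₀ − C_ss) e^(−a t).
C(2.61) = 0.78426 + (-0.78426)·e^(−0.13757·2.61) = 0.78426 + (-0.78426)·0.69833 = 0.23659 mol/L.

0.237 mol/L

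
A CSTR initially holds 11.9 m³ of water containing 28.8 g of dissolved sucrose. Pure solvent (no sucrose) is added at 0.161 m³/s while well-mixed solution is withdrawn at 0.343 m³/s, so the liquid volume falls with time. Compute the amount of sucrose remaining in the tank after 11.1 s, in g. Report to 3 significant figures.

Total volume: dV/dt = Q_in − Q_out = -0.18200 m³/s, so V(t) = 11.9 − 0.18200 t and V(11.1) = 9.8798 m³.
Solute balance: dm/dt = 0 − Q_out C = −Q_out m/V(t).
Separate: dm/m = −Q_out dt/V(t) ⇒ ln(m/m₀) = −(Q_out/(Q_in−Q_out)) ln(V/V₀).
m = m₀ (V₀/V)^(Q_out/(Q_in−Q_out)) = 28.8 × (11.9/9.8798)^(-1.8846) = 20.282 g.

20.3 g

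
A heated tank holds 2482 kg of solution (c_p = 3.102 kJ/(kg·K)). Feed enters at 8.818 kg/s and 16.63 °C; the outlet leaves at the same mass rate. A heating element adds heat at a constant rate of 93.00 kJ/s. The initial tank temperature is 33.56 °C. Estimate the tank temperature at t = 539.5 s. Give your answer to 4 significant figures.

22.02 °C

M c_p dT/dt = ṁ c_p (T_in − T) + Q̇.
τ = M/ṁ = 281.470 s; T_ss = T_in + Q̇/(ṁ c_p) = 16.63 + 93.00/(8.818·3.102) = 20.0299 °C.
T approaches T_ss exponentially: T(t) = T_ss + (T₀ − T_ss) e^(−t/τ).
T(539.5) = 20.0299 + (13.5301)·e^(−539.5/281.470) = 20.0299 + (13.5301)·0.147088 = 22.0200 °C.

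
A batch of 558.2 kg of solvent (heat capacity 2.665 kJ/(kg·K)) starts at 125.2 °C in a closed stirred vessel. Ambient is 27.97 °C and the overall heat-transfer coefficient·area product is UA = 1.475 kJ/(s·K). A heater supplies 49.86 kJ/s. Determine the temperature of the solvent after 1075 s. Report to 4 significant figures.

83.62 °C

Lumped-capacitance energy balance: M c_p dT/dt = UA(T_amb − T) + Q̇.
dT/dt = (T_ss − T)/τ with T_ss = T_amb + Q̇/UA = 27.97 + 49.86/1.475 = 61.7734 °C, τ = M c_p/UA = 558.2·2.665/1.475 = 1008.54 s.
Solution: T(t) = T_ss + (T₀ − T_ss) e^(−t/τ).
T(1075) = 61.7734 + (63.4266)·0.344420 = 83.6188 °C.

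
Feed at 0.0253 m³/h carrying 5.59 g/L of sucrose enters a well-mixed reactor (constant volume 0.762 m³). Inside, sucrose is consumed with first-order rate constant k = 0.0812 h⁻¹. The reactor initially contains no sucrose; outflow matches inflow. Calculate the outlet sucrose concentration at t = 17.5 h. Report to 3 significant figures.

1.40 g/L

Accumulation = in − out − consumed: V dC/dt = Q C_in − Q C − k V C.
dC/dt = (Q/V) C_in − (Q/V + k) C; effective rate a = Q/V + k = 0.033202 + 0.0812 = 0.11440 h⁻¹.
C_ss = Q C_in/(Q + kV) = 1.6223 g/L; C(t) = C_ss + (C₀ − C_ss) e^(−a t).
C(17.5) = 1.6223 + (-1.6223)·e^(−0.11440·17.5) = 1.6223 + (-1.6223)·0.13506 = 1.4032 g/L.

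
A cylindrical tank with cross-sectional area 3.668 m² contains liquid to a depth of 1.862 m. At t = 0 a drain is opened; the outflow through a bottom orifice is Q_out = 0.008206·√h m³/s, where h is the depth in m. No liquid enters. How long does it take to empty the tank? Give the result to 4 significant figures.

1220 s

Accumulation of liquid (constant cross-section A): A dh/dt = −0.008206 √h.
∫ h^(−1/2) dh = −(0.008206/A) ∫ dt, giving 2√h = 2√h₀ − (0.008206/A) t.
Tank is empty when √h = 0: t_empty = 2A√h₀/0.008206.
t_empty = 2·3.668·√1.862/0.008206 = 7.33600·1.36455/0.008206 = 1219.88 s.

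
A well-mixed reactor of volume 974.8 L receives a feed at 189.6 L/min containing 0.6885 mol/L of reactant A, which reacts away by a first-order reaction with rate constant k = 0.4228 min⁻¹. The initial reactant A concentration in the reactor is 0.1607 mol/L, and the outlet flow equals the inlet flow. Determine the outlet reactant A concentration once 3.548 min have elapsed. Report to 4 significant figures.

0.2106 mol/L

Species balance: V dC/dt = Q C_in − Q C − k V C.
This is linear with rate a = Q/V + k = 0.617301 min⁻¹.
C_ss = Q C_in/(Q + kV) = 0.216935 mol/L; C(t) = C_ss + (C₀ − C_ss) e^(−a t).
C(3.548) = 0.216935 + (-0.0562349)·e^(−0.617301·3.548) = 0.216935 + (-0.0562349)·0.111896 = 0.210642 mol/L.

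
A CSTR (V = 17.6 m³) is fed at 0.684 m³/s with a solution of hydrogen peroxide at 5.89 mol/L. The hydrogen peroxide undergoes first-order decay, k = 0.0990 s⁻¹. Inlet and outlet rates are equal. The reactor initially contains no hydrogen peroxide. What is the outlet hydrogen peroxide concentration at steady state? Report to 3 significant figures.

1.66 mol/L

V dC/dt = Q(C_in − C) − k V C.
At steady state: 0 = Q C_in − (Q + kV) C_ss, so C_ss = Q C_in/(Q + kV).
C_ss = 0.684·5.89/(0.684 + 0.0990·17.6) = 4.0288/2.4264 = 1.6604 mol/L.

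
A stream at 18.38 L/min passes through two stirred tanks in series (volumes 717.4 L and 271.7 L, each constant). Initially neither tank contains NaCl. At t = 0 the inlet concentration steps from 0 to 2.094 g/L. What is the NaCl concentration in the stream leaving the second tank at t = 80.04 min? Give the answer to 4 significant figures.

1.666 g/L

Time constants: τᵢ = Vᵢ/Q for each well-mixed tank.
τ₁ = 717.4/18.38 = 39.0316 min; τ₂ = 271.7/18.38 = 14.7824 min.
Tank 1: C₁ = C_in(1 − e^(−t/τ₁)). Tank 2 (τ₁ ≠ τ₂): C₂ = C_in[1 − (τ₁ e^(−t/τ₁) − τ₂ e^(−t/τ₂))/(τ₁ − τ₂)].
At t = 80.04: e^(−t/τ₁) = 0.128651, e^(−t/τ₂) = 0.00445131.
C₂ = 2.094·[1 − (39.0316·0.128651 − 14.7824·0.00445131)/(24.2492)] = 2.094·0.795636 = 1.66606 g/L.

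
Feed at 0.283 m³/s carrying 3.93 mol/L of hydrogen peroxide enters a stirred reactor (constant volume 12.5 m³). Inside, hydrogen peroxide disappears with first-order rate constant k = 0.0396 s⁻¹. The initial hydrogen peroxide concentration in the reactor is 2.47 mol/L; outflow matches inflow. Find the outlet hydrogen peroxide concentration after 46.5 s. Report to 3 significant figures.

Species balance: V dC/dt = Q C_in − Q C − k V C.
This is linear with rate a = Q/V + k = 0.062240 s⁻¹.
C_ss = Q C_in/(Q + kV) = 1.4296 mol/L; C(t) = C_ss + (C₀ − C_ss) e^(−a t).
C(46.5) = 1.4296 + (1.0404)·e^(−0.062240·46.5) = 1.4296 + (1.0404)·0.055345 = 1.4871 mol/L.

1.49 mol/L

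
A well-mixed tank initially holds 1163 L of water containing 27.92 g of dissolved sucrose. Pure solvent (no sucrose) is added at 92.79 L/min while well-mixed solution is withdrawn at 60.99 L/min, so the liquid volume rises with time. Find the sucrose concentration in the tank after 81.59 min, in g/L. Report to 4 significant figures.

0.0007837 g/L

Let m(t) be the amount of sucrose. Volume: V(t) = V₀ + (Q_in − Q_out) t = 1163 + 31.8000 t; V(81.59) = 3757.56 L.
Solute balance: dm/dt = 0 − Q_out C = −Q_out m/V(t).
dm/m = −Q_out dt/(V₀ + 31.8000 t); integrating gives ln(m/m₀) = −(Q_out/(Q_in−Q_out)) ln(V/V₀).
m = m₀ (V₀/V)^(Q_out/(Q_in−Q_out)) = 27.92 × (1163/3757.56)^(1.91792) = 2.94487 g.
C = m/V = 2.94487/3757.56 = 0.000783718 g/L.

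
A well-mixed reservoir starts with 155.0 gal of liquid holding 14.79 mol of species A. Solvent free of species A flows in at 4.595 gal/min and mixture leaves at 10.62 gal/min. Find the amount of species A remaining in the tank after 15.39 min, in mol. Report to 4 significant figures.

Total volume: dV/dt = Q_in − Q_out = -6.02500 gal/min, so V(t) = 155.0 − 6.02500 t and V(15.39) = 62.2752 gal.
Species balance (pure solvent in): dm/dt = −Q_out · m/V(t).
Separate: dm/m = −Q_out dt/V(t) ⇒ ln(m/m₀) = −(Q_out/(Q_in−Q_out)) ln(V/V₀).
m = m₀ (V₀/V)^(Q_out/(Q_in−Q_out)) = 14.79 × (155.0/62.2752)^(-1.76266) = 2.96434 mol.

2.964 mol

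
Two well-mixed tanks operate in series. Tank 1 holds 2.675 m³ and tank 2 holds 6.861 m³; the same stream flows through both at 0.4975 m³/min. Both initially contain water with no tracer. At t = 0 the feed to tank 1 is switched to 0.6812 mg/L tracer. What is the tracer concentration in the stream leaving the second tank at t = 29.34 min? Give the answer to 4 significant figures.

Each tank obeys Vᵢ dCᵢ/dt = Q(Cᵢ₋₁ − Cᵢ), so τᵢ = Vᵢ/Q.
τ₁ = 2.675/0.4975 = 5.37688 min; τ₂ = 6.861/0.4975 = 13.7910 min.
Tank 1: C₁ = C_in(1 − e^(−t/τ₁)). Tank 2 (τ₁ ≠ τ₂): C₂ = C_in[1 − (τ₁ e^(−t/τ₁) − τ₂ e^(−t/τ₂))/(τ₁ − τ₂)].
At t = 29.34: e^(−t/τ₁) = 0.00426765, e^(−t/τ₂) = 0.119137.
C₂ = 0.6812·[1 − (5.37688·0.00426765 − 13.7910·0.119137)/(-8.41407)] = 0.6812·0.807458 = 0.550040 mg/L.

0.5500 mg/L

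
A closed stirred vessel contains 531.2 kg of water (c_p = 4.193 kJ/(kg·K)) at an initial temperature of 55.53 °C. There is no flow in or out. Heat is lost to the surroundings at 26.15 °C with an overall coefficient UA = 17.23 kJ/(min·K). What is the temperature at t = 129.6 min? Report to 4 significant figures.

36.93 °C

M c_p dT/dt = −UA(T − T_amb).
dT/dt = (T_ss − T)/τ with T_ss = T_amb = 26.1500 °C, τ = M c_p/UA = 531.2·4.193/17.23 = 129.270 min.
T approaches T_ss exponentially: T(t) = T_ss + (T₀ − T_ss) e^(−t/τ).
T(129.6) = 26.1500 + (29.3800)·0.366941 = 36.9307 °C.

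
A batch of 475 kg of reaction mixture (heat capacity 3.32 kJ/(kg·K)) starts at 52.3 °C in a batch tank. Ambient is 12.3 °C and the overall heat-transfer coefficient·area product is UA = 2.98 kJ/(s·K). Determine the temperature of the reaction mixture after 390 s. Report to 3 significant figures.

31.4 °C

Energy balance: M c_p dT/dt = −UA(T − T_amb).
dT/dt = (T_ss − T)/τ with T_ss = T_amb = 12.300 °C, τ = M c_p/UA = 475·3.32/2.98 = 529.19 s.
Solution: T(t) = T_ss + (T₀ − T_ss) e^(−t/τ).
T(390) = 12.300 + (40.000)·0.47856 = 31.442 °C.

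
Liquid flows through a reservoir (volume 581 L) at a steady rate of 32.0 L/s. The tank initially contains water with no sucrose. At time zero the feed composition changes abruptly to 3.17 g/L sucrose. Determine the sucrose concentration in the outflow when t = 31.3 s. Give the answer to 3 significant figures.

2.60 g/L

Unsteady species balance (constant V, well mixed): V dC/dt = Q(C_in − C).
So dC/dt = (C_in − C)/τ with τ = V/Q = 581/32.0 = 18.156 s.
Integrating: C(t) = C_in + (C₀ − C_in) e^(−t/τ).
C(31.3) = 3.17 + (0 − 3.17)·e^(−31.3/18.156) = 3.17 + (-3.1700)·0.17836 = 2.6046 g/L.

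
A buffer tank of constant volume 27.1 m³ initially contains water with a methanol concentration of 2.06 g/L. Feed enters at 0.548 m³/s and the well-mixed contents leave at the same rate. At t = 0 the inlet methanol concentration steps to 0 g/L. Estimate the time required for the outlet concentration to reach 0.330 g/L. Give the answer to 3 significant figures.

90.6 s

Mass balance on the solute (V constant): V dC/dt = Q(C_in − C), so τ = V/Q = 49.453 s.
C(t) = C_in + (C₀ − C_in) e^(−t/τ). Set C = 0.330 and solve for t:
e^(−t/τ) = (C − C_in)/(C₀ − C_in) = (0.330 − 0)/(2.06 − 0) = 0.16019
t = −τ ln(…) = 49.453 × 1.8314 = 90.566 s.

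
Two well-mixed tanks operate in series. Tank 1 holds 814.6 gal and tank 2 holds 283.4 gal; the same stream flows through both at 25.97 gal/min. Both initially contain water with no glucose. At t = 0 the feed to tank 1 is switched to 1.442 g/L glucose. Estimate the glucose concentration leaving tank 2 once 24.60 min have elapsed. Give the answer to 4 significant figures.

0.5134 g/L

Species balance on tank i: dCᵢ/dt = (Cᵢ₋₁ − Cᵢ)/τᵢ with τᵢ = Vᵢ/Q.
τ₁ = 814.6/25.97 = 31.3670 min; τ₂ = 283.4/25.97 = 10.9126 min.
Solving the cascade with C₁(0)=C₂(0)=0 gives C₂(t) = C_in[1 − (τ₁ e^(−t/τ₁) − τ₂ e^(−t/τ₂))/(τ₁ − τ₂)].
At t = 24.60: e^(−t/τ₁) = 0.456455, e^(−t/τ₂) = 0.104949.
C₂ = 1.442·[1 − (31.3670·0.456455 − 10.9126·0.104949)/(20.4544)] = 1.442·0.356013 = 0.513371 g/L.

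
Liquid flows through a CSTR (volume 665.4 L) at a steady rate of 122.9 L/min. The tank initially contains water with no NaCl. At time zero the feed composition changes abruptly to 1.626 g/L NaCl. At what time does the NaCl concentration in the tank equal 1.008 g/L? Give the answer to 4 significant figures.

Unsteady species balance (constant V, well mixed): V dC/dt = Q(C_in − C), so τ = V/Q = 5.41416 min.
C(t) = C_in + (C₀ − C_in) e^(−t/τ). Set C = 1.008 and solve for t:
e^(−t/τ) = (C − C_in)/(C₀ − C_in) = (1.008 − 1.626)/(0 − 1.626) = 0.380074
t = −τ ln(…) = 5.41416 × 0.967390 = 5.23760 min.

5.238 min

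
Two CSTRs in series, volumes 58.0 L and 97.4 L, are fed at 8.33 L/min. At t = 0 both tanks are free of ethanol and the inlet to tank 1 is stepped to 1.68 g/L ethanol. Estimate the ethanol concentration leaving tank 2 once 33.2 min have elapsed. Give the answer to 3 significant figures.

1.46 g/L

Time constants: τᵢ = Vᵢ/Q for each well-mixed tank.
τ₁ = 58.0/8.33 = 6.9628 min; τ₂ = 97.4/8.33 = 11.693 min.
Tank 1: C₁ = C_in(1 − e^(−t/τ₁)). Tank 2 (τ₁ ≠ τ₂): C₂ = C_in[1 − (τ₁ e^(−t/τ₁) − τ₂ e^(−t/τ₂))/(τ₁ − τ₂)].
At t = 33.2: e^(−t/τ₁) = 0.0084956, e^(−t/τ₂) = 0.058462.
C₂ = 1.68·[1 − (6.9628·0.0084956 − 11.693·0.058462)/(-4.7299)] = 1.68·0.86798 = 1.4582 g/L.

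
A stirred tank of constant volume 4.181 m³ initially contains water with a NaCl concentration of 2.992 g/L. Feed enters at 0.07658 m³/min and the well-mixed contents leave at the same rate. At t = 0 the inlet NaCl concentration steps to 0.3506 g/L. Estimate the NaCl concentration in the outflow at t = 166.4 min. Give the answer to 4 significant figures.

Accumulation = in − out for the solute gives V dC/dt = Q(C_in − C).
So dC/dt = (C_in − C)/τ with τ = V/Q = 4.181/0.07658 = 54.5965 min.
Integrating: C(t) = C_in + (C₀ − C_in) e^(−t/τ).
C(166.4) = 0.3506 + (2.992 − 0.3506)·e^(−166.4/54.5965) = 0.3506 + (2.64140)·0.0474625 = 0.475968 g/L.

0.4760 g/L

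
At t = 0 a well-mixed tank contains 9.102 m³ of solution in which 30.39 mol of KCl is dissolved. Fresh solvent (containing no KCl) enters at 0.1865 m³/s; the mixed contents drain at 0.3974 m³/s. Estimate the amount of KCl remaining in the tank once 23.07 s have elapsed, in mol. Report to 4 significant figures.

Let m(t) be the amount of KCl. Volume: V(t) = V₀ + (Q_in − Q_out) t = 9.102 − 0.210900 t; V(23.07) = 4.23654 m³.
No KCl enters, so dm/dt = −Q_out · (m/V).
Separate: dm/m = −Q_out dt/V(t) ⇒ ln(m/m₀) = −(Q_out/(Q_in−Q_out)) ln(V/V₀).
m = m₀ (V₀/V)^(Q_out/(Q_in−Q_out)) = 30.39 × (9.102/4.23654)^(-1.88431) = 7.19290 mol.

7.193 mol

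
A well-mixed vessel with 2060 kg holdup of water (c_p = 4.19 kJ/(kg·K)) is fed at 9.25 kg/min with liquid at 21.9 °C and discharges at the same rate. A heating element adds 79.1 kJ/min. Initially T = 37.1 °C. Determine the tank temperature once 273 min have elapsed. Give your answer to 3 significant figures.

27.8 °C

M c_p dT/dt = ṁ c_p (T_in − T) + Q̇.
τ = M/ṁ = 222.70 min; T_ss = T_in + Q̇/(ṁ c_p) = 21.9 + 79.1/(9.25·4.19) = 23.941 °C.
Solution: T(t) = T_ss + (T₀ − T_ss) e^(−t/τ).
T(273) = 23.941 + (13.159)·e^(−273/222.70) = 23.941 + (13.159)·0.29351 = 27.803 °C.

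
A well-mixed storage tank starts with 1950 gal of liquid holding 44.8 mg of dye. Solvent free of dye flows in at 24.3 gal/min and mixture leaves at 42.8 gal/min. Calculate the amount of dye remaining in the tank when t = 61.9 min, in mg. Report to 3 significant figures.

5.78 mg

Let m(t) be the amount of dye. Volume: V(t) = V₀ + (Q_in − Q_out) t = 1950 − 18.500 t; V(61.9) = 804.85 gal.
Solute balance: dm/dt = 0 − Q_out C = −Q_out m/V(t).
dm/m = −Q_out dt/(V₀ − 18.500 t); integrating gives ln(m/m₀) = −(Q_out/(Q_in−Q_out)) ln(V/V₀).
m = m₀ (V₀/V)^(Q_out/(Q_in−Q_out)) = 44.8 × (1950/804.85)^(-2.3135) = 5.7829 mg.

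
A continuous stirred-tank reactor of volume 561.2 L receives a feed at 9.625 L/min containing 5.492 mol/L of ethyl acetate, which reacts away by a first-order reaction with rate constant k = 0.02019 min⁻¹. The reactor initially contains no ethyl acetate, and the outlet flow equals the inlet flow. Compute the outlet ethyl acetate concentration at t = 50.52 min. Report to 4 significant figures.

V dC/dt = Q(C_in − C) − k V C.
dC/dt = (Q/V) C_in − (Q/V + k) C; effective rate a = Q/V + k = 0.0171507 + 0.02019 = 0.0373407 min⁻¹.
C_ss = Q C_in/(Q + kV) = 2.52250 mol/L; C(t) = C_ss + (C₀ − C_ss) e^(−a t).
C(50.52) = 2.52250 + (-2.52250)·e^(−0.0373407·50.52) = 2.52250 + (-2.52250)·0.151608 = 2.14006 mol/L.

2.140 mol/L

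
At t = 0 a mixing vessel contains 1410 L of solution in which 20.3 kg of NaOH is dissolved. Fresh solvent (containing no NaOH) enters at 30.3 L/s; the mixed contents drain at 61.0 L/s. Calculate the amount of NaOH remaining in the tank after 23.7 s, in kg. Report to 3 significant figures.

Let m(t) be the amount of NaOH. Volume: V(t) = V₀ + (Q_in − Q_out) t = 1410 − 30.700 t; V(23.7) = 682.41 L.
Solute balance: dm/dt = 0 − Q_out C = −Q_out m/V(t).
Separate: dm/m = −Q_out dt/V(t) ⇒ ln(m/m₀) = −(Q_out/(Q_in−Q_out)) ln(V/V₀).
m = m₀ (V₀/V)^(Q_out/(Q_in−Q_out)) = 20.3 × (1410/682.41)^(-1.9870) = 4.8002 kg.

4.80 kg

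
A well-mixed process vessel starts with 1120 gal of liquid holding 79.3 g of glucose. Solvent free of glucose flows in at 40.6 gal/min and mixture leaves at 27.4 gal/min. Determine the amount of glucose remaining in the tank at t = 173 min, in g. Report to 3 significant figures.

7.89 g

Let m(t) be the amount of glucose. Volume: V(t) = V₀ + (Q_in − Q_out) t = 1120 + 13.200 t; V(173) = 3403.6 gal.
Solute balance: dm/dt = 0 − Q_out C = −Q_out m/V(t).
dm/m = −Q_out dt/(V₀ + 13.200 t); integrating gives ln(m/m₀) = −(Q_out/(Q_in−Q_out)) ln(V/V₀).
m = m₀ (V₀/V)^(Q_out/(Q_in−Q_out)) = 79.3 × (1120/3403.6)^(2.0758) = 7.8934 g.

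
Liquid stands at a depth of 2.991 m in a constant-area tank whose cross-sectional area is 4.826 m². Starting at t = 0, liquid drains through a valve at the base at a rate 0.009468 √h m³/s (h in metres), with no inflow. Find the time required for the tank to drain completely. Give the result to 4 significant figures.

Accumulation of liquid (constant cross-section A): A dh/dt = −0.009468 √h.
∫ h^(−1/2) dh = −(0.009468/A) ∫ dt, giving 2√h = 2√h₀ − (0.009468/A) t.
Set h = 0: 2√h₀ = (0.009468/A) t_empty ⇒ t_empty = 2A√h₀/0.009468.
t_empty = 2·4.826·√2.991/0.009468 = 9.65200·1.72945/0.009468 = 1763.06 s.

1763 s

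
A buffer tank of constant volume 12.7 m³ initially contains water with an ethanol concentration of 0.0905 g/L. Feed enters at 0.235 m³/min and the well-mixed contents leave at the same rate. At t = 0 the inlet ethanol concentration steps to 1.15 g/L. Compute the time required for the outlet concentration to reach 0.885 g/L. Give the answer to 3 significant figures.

Species balance on the tank: V dC/dt = Q(C_in − C), so τ = V/Q = 54.043 min.
C(t) = C_in + (C₀ − C_in) e^(−t/τ). Set C = 0.885 and solve for t:
e^(−t/τ) = (C − C_in)/(C₀ − C_in) = (0.885 − 1.15)/(0.0905 − 1.15) = 0.25012
t = −τ ln(…) = 54.043 × 1.3858 = 74.893 min.

74.9 min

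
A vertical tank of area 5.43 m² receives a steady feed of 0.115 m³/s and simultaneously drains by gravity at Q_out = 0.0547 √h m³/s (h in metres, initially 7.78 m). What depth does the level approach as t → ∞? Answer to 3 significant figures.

A dh/dt = Q_in − 0.0547 √h. Steady state requires inflow = outflow:
Q_in = 0.0547 √h_ss ⇒ √h_ss = 0.115/0.0547 = 2.1024.
h_ss = 2.1024² = 4.4200 m. (Since h₀ = 7.78 m > h_ss, the level will fall toward this value.)

4.42 m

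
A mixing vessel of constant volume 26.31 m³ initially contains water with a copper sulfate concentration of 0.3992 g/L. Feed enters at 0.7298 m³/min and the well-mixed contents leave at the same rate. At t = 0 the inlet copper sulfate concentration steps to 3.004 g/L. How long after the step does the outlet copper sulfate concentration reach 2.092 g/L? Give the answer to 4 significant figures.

37.83 min

Transient balance on the dissolved component: V dC/dt = Q(C_in − C), so τ = V/Q = 36.0510 min.
C(t) = C_in + (C₀ − C_in) e^(−t/τ). Set C = 2.092 and solve for t:
e^(−t/τ) = (C − C_in)/(C₀ − C_in) = (2.092 − 3.004)/(0.3992 − 3.004) = 0.350123
t = −τ ln(…) = 36.0510 × 1.04947 = 37.8345 min.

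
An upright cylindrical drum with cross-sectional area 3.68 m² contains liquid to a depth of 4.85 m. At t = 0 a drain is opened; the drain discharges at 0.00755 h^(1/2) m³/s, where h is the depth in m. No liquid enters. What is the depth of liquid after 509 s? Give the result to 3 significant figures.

A dh/dt = −Q_out = −0.00755 √h.
Separate and integrate: 2(√h − √h₀) = −(0.00755/A) t.
√h = √4.85 − 0.00755·509/(2·3.68) = 2.2023 − 0.52214 = 1.6801.
h = 1.6801² = 2.8228 m.

2.82 m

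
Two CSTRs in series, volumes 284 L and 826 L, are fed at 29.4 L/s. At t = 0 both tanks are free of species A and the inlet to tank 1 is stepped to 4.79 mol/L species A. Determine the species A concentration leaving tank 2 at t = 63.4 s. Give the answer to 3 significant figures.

Species balance on tank i: dCᵢ/dt = (Cᵢ₋₁ − Cᵢ)/τᵢ with τᵢ = Vᵢ/Q.
τ₁ = 284/29.4 = 9.6599 s; τ₂ = 826/29.4 = 28.095 s.
Tank 1: C₁ = C_in(1 − e^(−t/τ₁)). Tank 2 (τ₁ ≠ τ₂): C₂ = C_in[1 − (τ₁ e^(−t/τ₁) − τ₂ e^(−t/τ₂))/(τ₁ − τ₂)].
At t = 63.4: e^(−t/τ₁) = 0.0014113, e^(−t/τ₂) = 0.10470.
C₂ = 4.79·[1 − (9.6599·0.0014113 − 28.095·0.10470)/(-18.435)] = 4.79·0.84117 = 4.0292 mol/L.

4.03 mol/L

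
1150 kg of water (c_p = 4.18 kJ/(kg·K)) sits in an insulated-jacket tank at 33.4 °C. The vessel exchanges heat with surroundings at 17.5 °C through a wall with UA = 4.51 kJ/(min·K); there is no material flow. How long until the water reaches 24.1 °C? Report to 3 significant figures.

Heat balance on the well-mixed liquid: M c_p dT/dt = −UA(T − T_amb).
τ = M c_p/UA = 1065.9 min; T_ss = T_amb = 17.500 °C.
T(t) = T_ss + (T₀ − T_ss)e^(−t/τ); set T = 24.1:
t = −τ ln[(T − T_ss)/(T₀ − T_ss)] = −1065.9 · ln(0.41509) = 937.15 min.

937 min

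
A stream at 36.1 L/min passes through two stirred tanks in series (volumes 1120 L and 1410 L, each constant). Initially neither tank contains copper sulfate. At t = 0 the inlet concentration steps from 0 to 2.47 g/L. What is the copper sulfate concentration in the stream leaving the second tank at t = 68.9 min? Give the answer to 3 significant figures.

Each tank obeys Vᵢ dCᵢ/dt = Q(Cᵢ₋₁ − Cᵢ), so τᵢ = Vᵢ/Q.
τ₁ = 1120/36.1 = 31.025 min; τ₂ = 1410/36.1 = 39.058 min.
Tank 1: C₁ = C_in(1 − e^(−t/τ₁)). Tank 2 (τ₁ ≠ τ₂): C₂ = C_in[1 − (τ₁ e^(−t/τ₁) − τ₂ e^(−t/τ₂))/(τ₁ − τ₂)].
At t = 68.9: e^(−t/τ₁) = 0.10852, e^(−t/τ₂) = 0.17135.
C₂ = 2.47·[1 − (31.025·0.10852 − 39.058·0.17135)/(-8.0332)] = 2.47·0.58600 = 1.4474 g/L.

1.45 g/L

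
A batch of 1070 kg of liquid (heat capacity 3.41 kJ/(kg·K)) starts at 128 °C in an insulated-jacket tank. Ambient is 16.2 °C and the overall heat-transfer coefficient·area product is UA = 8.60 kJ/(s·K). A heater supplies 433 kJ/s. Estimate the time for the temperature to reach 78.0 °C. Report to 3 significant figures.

713 s

Energy balance: M c_p dT/dt = −UA(T − T_amb) + Q̇.
τ = M c_p/UA = 424.27 s; T_ss = T_amb + Q̇/UA = 16.2 + 433/8.60 = 66.549 °C.
T(t) = T_ss + (T₀ − T_ss)e^(−t/τ); set T = 78.0:
t = −τ ln[(T − T_ss)/(T₀ − T_ss)] = −424.27 · ln(0.18635) = 712.83 s.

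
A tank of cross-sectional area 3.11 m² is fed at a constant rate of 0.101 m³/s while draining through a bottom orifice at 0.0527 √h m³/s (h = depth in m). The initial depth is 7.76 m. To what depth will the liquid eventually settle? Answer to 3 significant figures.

A dh/dt = Q_in − 0.0527 √h. Steady state requires inflow = outflow:
Q_in = 0.0527 √h_ss ⇒ √h_ss = 0.101/0.0527 = 1.9165.
h_ss = 1.9165² = 3.6730 m. (Since h₀ = 7.76 m > h_ss, the level will fall toward this value.)

3.67 m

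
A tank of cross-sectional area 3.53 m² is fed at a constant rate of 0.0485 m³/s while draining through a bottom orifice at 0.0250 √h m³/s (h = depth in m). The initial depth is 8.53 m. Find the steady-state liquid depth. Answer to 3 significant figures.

Level balance: A dh/dt = 0.0485 − 0.0250 √h. Setting dh/dt = 0:
Q_in = 0.0250 √h_ss ⇒ √h_ss = 0.0485/0.0250 = 1.9400.
h_ss = 1.9400² = 3.7636 m. (Since h₀ = 8.53 m > h_ss, the level will fall toward this value.)

3.76 m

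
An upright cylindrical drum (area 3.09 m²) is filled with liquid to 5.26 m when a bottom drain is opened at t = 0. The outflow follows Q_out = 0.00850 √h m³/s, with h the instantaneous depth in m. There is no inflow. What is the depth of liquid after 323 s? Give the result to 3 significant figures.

3.42 m

Accumulation of liquid (constant cross-section A): A dh/dt = −0.00850 √h.
This is separable: 2 d(√h)/dt = −0.00850/A, so √h = √h₀ − (0.00850/(2A)) t.
√h = √5.26 − 0.00850·323/(2·3.09) = 2.2935 − 0.44426 = 1.8492.
h = 1.8492² = 3.4196 m.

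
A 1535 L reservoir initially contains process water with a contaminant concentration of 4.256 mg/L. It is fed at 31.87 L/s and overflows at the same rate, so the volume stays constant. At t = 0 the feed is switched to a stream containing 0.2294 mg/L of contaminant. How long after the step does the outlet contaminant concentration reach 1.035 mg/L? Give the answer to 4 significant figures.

77.50 s

Species balance: V dC/dt = Q(C_in − C) ⇒ τ = V/Q = 48.1644 s.
C(t) = C_in + (C₀ − C_in) e^(−t/τ). Set C = 1.035 and solve for t:
e^(−t/τ) = (C − C_in)/(C₀ − C_in) = (1.035 − 0.2294)/(4.256 − 0.2294) = 0.200070
t = −τ ln(…) = 48.1644 × 1.60909 = 77.5009 s.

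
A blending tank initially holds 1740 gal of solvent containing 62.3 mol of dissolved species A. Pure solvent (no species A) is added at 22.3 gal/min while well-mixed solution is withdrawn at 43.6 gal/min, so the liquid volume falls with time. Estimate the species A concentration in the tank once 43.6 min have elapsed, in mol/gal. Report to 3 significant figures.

0.0161 mol/gal

Let m(t) be the amount of species A. Volume: V(t) = V₀ + (Q_in − Q_out) t = 1740 − 21.300 t; V(43.6) = 811.32 gal.
Solute balance: dm/dt = 0 − Q_out C = −Q_out m/V(t).
dm/m = −Q_out dt/(V₀ − 21.300 t); integrating gives ln(m/m₀) = −(Q_out/(Q_in−Q_out)) ln(V/V₀).
m = m₀ (V₀/V)^(Q_out/(Q_in−Q_out)) = 62.3 × (1740/811.32)^(-2.0469) = 13.068 mol.
C = m/V = 13.068/811.32 = 0.016107 mol/gal.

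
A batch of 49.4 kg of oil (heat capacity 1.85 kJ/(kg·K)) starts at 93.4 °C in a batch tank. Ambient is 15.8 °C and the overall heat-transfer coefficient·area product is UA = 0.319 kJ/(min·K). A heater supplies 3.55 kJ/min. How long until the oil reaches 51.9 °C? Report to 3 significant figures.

Lumped-capacitance energy balance: M c_p dT/dt = UA(T_amb − T) + Q̇.
τ = M c_p/UA = 286.49 min; T_ss = T_amb + Q̇/UA = 15.8 + 3.55/0.319 = 26.929 °C.
T(t) = T_ss + (T₀ − T_ss)e^(−t/τ); set T = 51.9:
t = −τ ln[(T − T_ss)/(T₀ − T_ss)] = −286.49 · ln(0.37567) = 280.48 min.

280 min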